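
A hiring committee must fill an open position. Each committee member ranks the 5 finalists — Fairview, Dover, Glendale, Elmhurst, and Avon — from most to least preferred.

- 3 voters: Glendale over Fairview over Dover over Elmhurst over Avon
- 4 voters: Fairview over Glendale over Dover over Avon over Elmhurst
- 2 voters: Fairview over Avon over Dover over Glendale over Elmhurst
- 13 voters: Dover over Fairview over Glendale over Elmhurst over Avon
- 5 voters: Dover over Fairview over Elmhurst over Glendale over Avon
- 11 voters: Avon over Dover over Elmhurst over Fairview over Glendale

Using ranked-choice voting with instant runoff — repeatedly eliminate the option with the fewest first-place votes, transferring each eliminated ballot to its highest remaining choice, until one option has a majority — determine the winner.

Round 1: Dover 18, Avon 11, Fairview 6, Glendale 3, Elmhurst 0. Elmhurst has the fewest and is eliminated.
Round 2: Dover 18, Avon 11, Fairview 6, Glendale 3. Glendale has the fewest and is eliminated.
Round 3: Dover 18, Avon 11, Fairview 9. Fairview has the fewest and is eliminated.
Round 4: Dover 25, Avon 13. Dover has a majority.

Dover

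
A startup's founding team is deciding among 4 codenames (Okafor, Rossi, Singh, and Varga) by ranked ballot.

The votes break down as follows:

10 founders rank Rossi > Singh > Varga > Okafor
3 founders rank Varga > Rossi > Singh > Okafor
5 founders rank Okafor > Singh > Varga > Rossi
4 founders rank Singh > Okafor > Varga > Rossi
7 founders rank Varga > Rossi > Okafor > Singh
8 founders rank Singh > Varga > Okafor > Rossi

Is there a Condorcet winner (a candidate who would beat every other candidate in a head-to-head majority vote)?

Head-to-head results (37 voters total):
Okafor vs Rossi: Rossi wins 20–17.
Okafor vs Singh: Singh wins 25–12.
Okafor vs Varga: Varga wins 28–9.
Rossi vs Singh: Rossi wins 20–17.
Rossi vs Varga: Varga wins 27–10.
Singh vs Varga: Singh wins 27–10.
No candidate beats all others: Rossi beats Singh beats Varga beats Rossi, a majority cycle.

No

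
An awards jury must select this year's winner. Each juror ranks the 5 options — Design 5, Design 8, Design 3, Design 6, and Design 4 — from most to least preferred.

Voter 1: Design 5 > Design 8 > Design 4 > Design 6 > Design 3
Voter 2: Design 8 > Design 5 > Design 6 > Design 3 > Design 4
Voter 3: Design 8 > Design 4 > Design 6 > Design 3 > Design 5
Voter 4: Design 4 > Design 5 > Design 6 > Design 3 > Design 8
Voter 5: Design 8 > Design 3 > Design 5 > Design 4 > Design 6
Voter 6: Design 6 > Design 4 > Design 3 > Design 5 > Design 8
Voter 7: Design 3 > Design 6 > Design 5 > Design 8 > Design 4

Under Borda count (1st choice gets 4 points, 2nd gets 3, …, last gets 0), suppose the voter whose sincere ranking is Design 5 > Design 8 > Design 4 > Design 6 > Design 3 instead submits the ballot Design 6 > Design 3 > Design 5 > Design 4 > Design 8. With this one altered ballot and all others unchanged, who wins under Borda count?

Borda totals with the altered ballot: Design 5 13, Design 8 13, Design 3 15, Design 6 17, Design 4 12.
The switch changes the winner from Design 8 to Design 6.

Design 6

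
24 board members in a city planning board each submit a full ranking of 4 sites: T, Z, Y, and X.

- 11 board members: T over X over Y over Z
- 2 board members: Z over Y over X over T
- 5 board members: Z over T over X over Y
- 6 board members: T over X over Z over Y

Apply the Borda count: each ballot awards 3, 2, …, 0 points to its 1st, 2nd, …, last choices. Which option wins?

T

Borda scores:
  T: 11·3 + 2·0 + 5·2 + 6·3 = 61
  Z: 11·0 + 2·3 + 5·3 + 6·1 = 27
  Y: 11·1 + 2·2 + 5·0 + 6·0 = 15
  X: 11·2 + 2·1 + 5·1 + 6·2 = 41
T has the highest total.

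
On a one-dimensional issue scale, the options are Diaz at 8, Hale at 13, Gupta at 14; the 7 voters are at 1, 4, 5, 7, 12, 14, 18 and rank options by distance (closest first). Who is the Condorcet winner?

Diaz

With single-peaked preferences on a line, the Condorcet winner is the candidate closest to the median voter.
The median voter (position 7) is closest to Diaz at 8.
Check: Diaz vs Gupta — voters closer to Diaz: 4 of 7.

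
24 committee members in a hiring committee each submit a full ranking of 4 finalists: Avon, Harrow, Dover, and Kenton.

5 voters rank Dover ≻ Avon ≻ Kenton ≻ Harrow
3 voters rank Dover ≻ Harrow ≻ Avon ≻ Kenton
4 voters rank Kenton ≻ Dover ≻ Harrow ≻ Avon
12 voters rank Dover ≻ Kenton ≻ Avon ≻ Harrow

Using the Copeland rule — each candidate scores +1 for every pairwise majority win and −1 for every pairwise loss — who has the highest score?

Pairwise results:
  Avon vs Harrow: Avon wins 17–7.
  Avon vs Dover: Dover wins 24–0.
  Avon vs Kenton: Kenton wins 16–8.
  Harrow vs Dover: Dover wins 24–0.
  Harrow vs Kenton: Kenton wins 21–3.
  Dover vs Kenton: Dover wins 20–4.
Copeland scores (wins − losses):
  Avon: 1 − 2 = -1
  Harrow: 0 − 3 = -3
  Dover: 3 − 0 = 3
  Kenton: 2 − 1 = 1
Dover has the best Copeland score.

Dover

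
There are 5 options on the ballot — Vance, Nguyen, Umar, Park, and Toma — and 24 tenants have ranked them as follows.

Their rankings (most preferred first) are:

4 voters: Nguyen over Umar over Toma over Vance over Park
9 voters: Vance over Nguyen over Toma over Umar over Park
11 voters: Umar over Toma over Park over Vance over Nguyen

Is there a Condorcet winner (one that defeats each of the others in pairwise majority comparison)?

No

Head-to-head results (24 voters total):
Vance vs Nguyen: Vance wins 20–4.
Vance vs Umar: Umar wins 15–9.
Vance vs Park: Vance wins 13–11.
Vance vs Toma: Toma wins 15–9.
Nguyen vs Umar: Nguyen wins 13–11.
Nguyen vs Park: Nguyen wins 13–11.
Nguyen vs Toma: Nguyen wins 13–11.
Umar vs Park: Umar wins 24–0.
Umar vs Toma: Umar wins 15–9.
Park vs Toma: Toma wins 24–0.
No candidate beats all others: Vance beats Nguyen beats Umar beats Vance, a majority cycle.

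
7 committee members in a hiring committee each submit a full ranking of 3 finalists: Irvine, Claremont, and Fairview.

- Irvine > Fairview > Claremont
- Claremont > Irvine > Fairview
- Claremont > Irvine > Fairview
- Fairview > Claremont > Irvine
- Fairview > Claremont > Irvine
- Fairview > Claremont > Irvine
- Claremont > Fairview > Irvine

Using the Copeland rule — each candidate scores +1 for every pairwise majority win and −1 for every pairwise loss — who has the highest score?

Pairwise results:
  Irvine vs Claremont: Claremont wins 6–1.
  Irvine vs Fairview: Fairview wins 4–3.
  Claremont vs Fairview: Fairview wins 4–3.
Copeland scores (wins − losses):
  Irvine: 0 − 2 = -2
  Claremont: 1 − 1 = 0
  Fairview: 2 − 0 = 2
Fairview has the best Copeland score.

Fairview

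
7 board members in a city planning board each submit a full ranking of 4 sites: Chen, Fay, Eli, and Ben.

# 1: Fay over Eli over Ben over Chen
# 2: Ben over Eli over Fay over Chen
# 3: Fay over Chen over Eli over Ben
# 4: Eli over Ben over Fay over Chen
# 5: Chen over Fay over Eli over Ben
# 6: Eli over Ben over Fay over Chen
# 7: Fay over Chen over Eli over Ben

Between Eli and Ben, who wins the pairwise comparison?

Eli

Ballots ranking Eli above Ben: 6.
Ballots ranking Ben above Eli: 1.
Eli wins the head-to-head, 6–1.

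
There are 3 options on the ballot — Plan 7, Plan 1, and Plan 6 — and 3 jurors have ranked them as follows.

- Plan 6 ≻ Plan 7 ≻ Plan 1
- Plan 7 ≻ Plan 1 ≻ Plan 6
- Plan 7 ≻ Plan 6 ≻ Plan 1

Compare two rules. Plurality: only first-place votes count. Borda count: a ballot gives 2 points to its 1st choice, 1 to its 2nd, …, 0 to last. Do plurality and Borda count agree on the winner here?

Plurality first-place counts: Plan 7 2, Plan 1 0, Plan 6 1 → Plan 7.
Borda totals: Plan 7 5, Plan 1 1, Plan 6 3 → Plan 7.
The two rules agree on Plan 7.

Yes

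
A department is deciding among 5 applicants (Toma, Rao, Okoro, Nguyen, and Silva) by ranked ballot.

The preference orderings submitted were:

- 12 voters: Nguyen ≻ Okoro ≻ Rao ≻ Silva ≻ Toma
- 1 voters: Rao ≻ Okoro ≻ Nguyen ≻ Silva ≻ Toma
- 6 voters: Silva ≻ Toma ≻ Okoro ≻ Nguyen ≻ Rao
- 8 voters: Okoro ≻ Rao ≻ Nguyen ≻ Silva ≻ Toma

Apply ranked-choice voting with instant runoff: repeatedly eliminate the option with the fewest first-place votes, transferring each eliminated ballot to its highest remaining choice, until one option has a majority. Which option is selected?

Okoro

Round 1: Nguyen 12, Okoro 8, Silva 6, Rao 1, Toma 0. Toma has the fewest and is eliminated.
Round 2: Nguyen 12, Okoro 8, Silva 6, Rao 1. Rao has the fewest and is eliminated.
Round 3: Nguyen 12, Okoro 9, Silva 6. Silva has the fewest and is eliminated.
Round 4: Okoro 15, Nguyen 12. Okoro has a majority.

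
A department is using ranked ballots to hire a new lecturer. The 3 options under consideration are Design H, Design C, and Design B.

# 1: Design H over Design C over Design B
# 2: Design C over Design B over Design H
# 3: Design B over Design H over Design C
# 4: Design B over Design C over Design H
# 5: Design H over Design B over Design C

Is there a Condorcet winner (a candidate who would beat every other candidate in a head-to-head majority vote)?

Yes

Head-to-head results (5 voters total):
Design H vs Design C: Design H wins 3–2.
Design H vs Design B: Design B wins 3–2.
Design C vs Design B: Design B wins 3–2.
Design B beats each rival — Design H (3–2), Design C (3–2) — so Design B is the Condorcet winner.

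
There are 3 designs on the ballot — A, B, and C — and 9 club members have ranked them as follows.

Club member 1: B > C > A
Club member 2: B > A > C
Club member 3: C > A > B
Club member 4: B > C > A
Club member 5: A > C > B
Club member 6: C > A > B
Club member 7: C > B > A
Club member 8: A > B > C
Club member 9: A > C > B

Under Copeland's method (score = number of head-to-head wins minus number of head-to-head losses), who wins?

Pairwise results:
  A vs B: A wins 5–4.
  A vs C: C wins 5–4.
  B vs C: C wins 5–4.
Copeland scores (wins − losses):
  A: 1 − 1 = 0
  B: 0 − 2 = -2
  C: 2 − 0 = 2
C has the best Copeland score.

C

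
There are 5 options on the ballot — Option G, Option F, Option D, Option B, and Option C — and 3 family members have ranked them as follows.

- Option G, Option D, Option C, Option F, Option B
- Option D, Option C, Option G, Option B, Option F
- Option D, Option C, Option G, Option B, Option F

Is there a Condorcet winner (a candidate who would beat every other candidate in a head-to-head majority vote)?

Head-to-head results (3 voters total):
Option G vs Option F: Option G wins 3–0.
Option G vs Option D: Option D wins 2–1.
Option G vs Option B: Option G wins 3–0.
Option G vs Option C: Option C wins 2–1.
Option F vs Option D: Option D wins 3–0.
Option F vs Option B: Option B wins 2–1.
Option F vs Option C: Option C wins 3–0.
Option D vs Option B: Option D wins 3–0.
Option D vs Option C: Option D wins 3–0.
Option B vs Option C: Option C wins 3–0.
Option D beats each rival — Option G (2–1), Option F (3–0), Option B (3–0), Option C (3–0) — so Option D is the Condorcet winner.

Yes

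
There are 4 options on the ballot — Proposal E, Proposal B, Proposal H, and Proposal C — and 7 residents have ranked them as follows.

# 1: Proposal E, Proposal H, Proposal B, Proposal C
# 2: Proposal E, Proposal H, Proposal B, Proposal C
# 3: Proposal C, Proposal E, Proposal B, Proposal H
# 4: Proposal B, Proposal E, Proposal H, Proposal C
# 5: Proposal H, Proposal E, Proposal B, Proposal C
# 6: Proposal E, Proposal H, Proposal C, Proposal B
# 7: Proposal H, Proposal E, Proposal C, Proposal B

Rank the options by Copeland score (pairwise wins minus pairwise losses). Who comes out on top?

Pairwise results:
  Proposal E vs Proposal B: Proposal E wins 6–1.
  Proposal E vs Proposal H: Proposal E wins 5–2.
  Proposal E vs Proposal C: Proposal E wins 6–1.
  Proposal B vs Proposal H: Proposal H wins 5–2.
  Proposal B vs Proposal C: Proposal B wins 4–3.
  Proposal H vs Proposal C: Proposal H wins 6–1.
Copeland scores (wins − losses):
  Proposal E: 3 − 0 = 3
  Proposal B: 1 − 2 = -1
  Proposal H: 2 − 1 = 1
  Proposal C: 0 − 3 = -3
Proposal E has the best Copeland score.

Proposal E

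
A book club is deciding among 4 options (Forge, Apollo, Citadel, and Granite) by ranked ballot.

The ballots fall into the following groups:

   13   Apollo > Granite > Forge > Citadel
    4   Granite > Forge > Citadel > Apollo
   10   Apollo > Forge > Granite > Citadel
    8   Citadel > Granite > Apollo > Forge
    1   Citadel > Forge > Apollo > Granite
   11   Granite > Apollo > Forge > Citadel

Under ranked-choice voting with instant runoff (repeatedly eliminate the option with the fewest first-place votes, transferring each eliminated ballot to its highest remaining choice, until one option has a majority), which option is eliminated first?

Forge

Round 1: Apollo 23, Granite 15, Citadel 9, Forge 0. Forge has the fewest and is eliminated.
Round 2: Apollo 23, Granite 15, Citadel 9. Citadel has the fewest and is eliminated.
Round 3: Apollo 24, Granite 23. Apollo has a majority.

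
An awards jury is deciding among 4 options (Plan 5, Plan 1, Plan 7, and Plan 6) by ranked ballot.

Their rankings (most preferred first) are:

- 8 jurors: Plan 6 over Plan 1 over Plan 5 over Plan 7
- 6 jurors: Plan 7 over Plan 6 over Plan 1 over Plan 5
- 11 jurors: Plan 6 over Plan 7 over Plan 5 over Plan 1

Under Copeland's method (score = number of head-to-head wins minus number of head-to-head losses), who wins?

Pairwise results:
  Plan 5 vs Plan 1: Plan 1 wins 14–11.
  Plan 5 vs Plan 7: Plan 7 wins 17–8.
  Plan 5 vs Plan 6: Plan 6 wins 25–0.
  Plan 1 vs Plan 7: Plan 7 wins 17–8.
  Plan 1 vs Plan 6: Plan 6 wins 25–0.
  Plan 7 vs Plan 6: Plan 6 wins 19–6.
Copeland scores (wins − losses):
  Plan 5: 0 − 3 = -3
  Plan 1: 1 − 2 = -1
  Plan 7: 2 − 1 = 1
  Plan 6: 3 − 0 = 3
Plan 6 has the best Copeland score.

Plan 6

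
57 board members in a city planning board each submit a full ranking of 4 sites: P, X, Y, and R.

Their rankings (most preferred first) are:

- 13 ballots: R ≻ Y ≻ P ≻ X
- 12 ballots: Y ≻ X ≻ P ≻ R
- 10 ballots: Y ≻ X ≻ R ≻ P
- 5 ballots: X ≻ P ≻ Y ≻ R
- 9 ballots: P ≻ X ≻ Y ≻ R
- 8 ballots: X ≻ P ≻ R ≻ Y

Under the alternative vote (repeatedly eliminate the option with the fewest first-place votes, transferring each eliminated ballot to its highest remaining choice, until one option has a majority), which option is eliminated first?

P

Round 1: Y 22, X 13, R 13, P 9. P has the fewest and is eliminated.
Round 2: X 22, Y 22, R 13. R has the fewest and is eliminated.
Round 3: Y 35, X 22. Y has a majority.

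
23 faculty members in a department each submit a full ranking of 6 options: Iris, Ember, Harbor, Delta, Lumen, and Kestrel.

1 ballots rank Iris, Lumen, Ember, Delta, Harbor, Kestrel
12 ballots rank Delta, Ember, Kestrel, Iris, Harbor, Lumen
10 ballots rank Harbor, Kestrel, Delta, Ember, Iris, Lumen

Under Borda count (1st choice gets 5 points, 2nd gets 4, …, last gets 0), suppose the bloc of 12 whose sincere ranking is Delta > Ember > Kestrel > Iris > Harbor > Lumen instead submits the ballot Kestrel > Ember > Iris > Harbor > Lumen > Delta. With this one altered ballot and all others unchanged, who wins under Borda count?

Borda totals with the altered ballot: Iris 51, Ember 71, Harbor 75, Delta 32, Lumen 16, Kestrel 100.
The switch changes the winner from Delta to Kestrel.

Kestrel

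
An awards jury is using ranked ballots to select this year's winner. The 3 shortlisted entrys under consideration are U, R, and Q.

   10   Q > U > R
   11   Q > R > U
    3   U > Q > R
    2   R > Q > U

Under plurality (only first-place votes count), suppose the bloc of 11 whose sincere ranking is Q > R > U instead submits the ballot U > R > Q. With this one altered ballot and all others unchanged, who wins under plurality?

First-place totals with the altered ballot: U 14, R 2, Q 10.
The switch changes the winner from Q to U.

U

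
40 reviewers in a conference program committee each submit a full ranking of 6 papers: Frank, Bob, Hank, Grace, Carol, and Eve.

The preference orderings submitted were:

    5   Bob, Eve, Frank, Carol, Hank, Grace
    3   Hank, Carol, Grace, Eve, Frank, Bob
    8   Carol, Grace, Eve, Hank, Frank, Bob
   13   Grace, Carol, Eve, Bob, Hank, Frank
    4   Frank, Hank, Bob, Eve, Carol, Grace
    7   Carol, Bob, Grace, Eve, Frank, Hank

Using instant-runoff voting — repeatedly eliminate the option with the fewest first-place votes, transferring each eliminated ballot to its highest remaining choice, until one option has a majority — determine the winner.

Carol

Round 1: Carol 15, Grace 13, Bob 5, Frank 4, Hank 3, Eve 0. Eve has the fewest and is eliminated.
Round 2: Carol 15, Grace 13, Bob 5, Frank 4, Hank 3. Hank has the fewest and is eliminated.
Round 3: Carol 18, Grace 13, Bob 5, Frank 4. Frank has the fewest and is eliminated.
Round 4: Carol 18, Grace 13, Bob 9. Bob has the fewest and is eliminated.
Round 5: Carol 27, Grace 13. Carol has a majority.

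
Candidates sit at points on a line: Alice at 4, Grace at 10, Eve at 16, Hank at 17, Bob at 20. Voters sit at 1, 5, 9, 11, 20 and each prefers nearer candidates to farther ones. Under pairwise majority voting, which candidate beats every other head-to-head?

With single-peaked preferences on a line, the Condorcet winner is the candidate closest to the median voter.
The median voter (position 9) is closest to Grace at 10.
Check: Grace vs Alice — voters closer to Grace: 3 of 5.

Grace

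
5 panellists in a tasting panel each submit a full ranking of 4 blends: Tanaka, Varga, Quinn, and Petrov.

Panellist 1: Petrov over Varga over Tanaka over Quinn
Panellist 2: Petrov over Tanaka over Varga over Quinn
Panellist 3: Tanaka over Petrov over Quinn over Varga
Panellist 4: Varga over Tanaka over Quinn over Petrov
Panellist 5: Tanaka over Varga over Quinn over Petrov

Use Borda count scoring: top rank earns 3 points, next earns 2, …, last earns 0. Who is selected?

Tanaka

Borda scores:
  Tanaka: 1 + 2 + 3 + 2 + 3 = 11
  Varga: 2 + 1 + 0 + 3 + 2 = 8
  Quinn: 0 + 0 + 1 + 1 + 1 = 3
  Petrov: 3 + 3 + 2 + 0 + 0 = 8
Tanaka has the highest total.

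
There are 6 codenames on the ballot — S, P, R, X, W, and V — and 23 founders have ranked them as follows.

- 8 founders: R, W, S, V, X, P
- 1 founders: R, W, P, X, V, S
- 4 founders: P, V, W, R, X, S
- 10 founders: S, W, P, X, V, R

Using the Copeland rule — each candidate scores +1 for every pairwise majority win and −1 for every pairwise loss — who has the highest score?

W

Pairwise results:
  S vs P: S wins 18–5.
  S vs R: R wins 13–10.
  S vs X: S wins 18–5.
  S vs W: W wins 13–10.
  S vs V: S wins 18–5.
  P vs R: P wins 14–9.
  P vs X: P wins 15–8.
  P vs W: W wins 19–4.
  P vs V: P wins 15–8.
  R vs X: R wins 13–10.
  R vs W: W wins 14–9.
  R vs V: V wins 14–9.
  X vs W: W wins 23–0.
  X vs V: V wins 12–11.
  W vs V: W wins 19–4.
Copeland scores (wins − losses):
  S: 3 − 2 = 1
  P: 3 − 2 = 1
  R: 2 − 3 = -1
  X: 0 − 5 = -5
  W: 5 − 0 = 5
  V: 2 − 3 = -1
W has the best Copeland score.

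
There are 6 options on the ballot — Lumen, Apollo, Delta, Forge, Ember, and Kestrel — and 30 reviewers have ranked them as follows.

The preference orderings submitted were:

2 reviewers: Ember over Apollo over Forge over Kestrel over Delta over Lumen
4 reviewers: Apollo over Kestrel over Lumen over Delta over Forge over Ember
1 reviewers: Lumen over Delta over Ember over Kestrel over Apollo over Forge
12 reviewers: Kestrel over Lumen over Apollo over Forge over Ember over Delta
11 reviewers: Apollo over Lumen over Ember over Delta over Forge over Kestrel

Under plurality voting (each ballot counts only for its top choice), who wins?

First-place vote totals:
  Lumen: 1
  Apollo: 15
  Delta: 0
  Forge: 0
  Ember: 2
  Kestrel: 12
Apollo has the most first-place votes.

Apollo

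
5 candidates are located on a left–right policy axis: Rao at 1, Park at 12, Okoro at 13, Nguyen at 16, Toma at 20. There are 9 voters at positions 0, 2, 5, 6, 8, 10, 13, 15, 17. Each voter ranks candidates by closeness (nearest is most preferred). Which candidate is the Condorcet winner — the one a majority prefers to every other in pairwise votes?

With single-peaked preferences on a line, the Condorcet winner is the candidate closest to the median voter.
The median voter (position 8) is closest to Park at 12.
Check: Park vs Toma — voters closer to Park: 8 of 9.

Park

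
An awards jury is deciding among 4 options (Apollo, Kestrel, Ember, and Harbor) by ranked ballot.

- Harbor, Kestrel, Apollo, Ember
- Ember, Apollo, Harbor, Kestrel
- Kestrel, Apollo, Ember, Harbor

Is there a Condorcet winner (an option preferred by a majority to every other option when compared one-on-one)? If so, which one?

Head-to-head results (3 voters total):
Apollo vs Kestrel: Kestrel wins 2–1.
Apollo vs Ember: Apollo wins 2–1.
Apollo vs Harbor: Apollo wins 2–1.
Kestrel vs Ember: Kestrel wins 2–1.
Kestrel vs Harbor: Harbor wins 2–1.
Ember vs Harbor: Ember wins 2–1.
No candidate beats all others: Apollo beats Harbor beats Kestrel beats Apollo, a majority cycle.

None — there is no Condorcet winner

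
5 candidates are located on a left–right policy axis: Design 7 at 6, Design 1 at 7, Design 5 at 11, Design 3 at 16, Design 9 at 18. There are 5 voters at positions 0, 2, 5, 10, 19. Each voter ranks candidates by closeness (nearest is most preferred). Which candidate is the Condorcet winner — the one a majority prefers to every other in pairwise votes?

With single-peaked preferences on a line, the Condorcet winner is the candidate closest to the median voter.
The median voter (position 5) is closest to Design 7 at 6.
Check: Design 7 vs Design 3 — voters closer to Design 7: 4 of 5.

Design 7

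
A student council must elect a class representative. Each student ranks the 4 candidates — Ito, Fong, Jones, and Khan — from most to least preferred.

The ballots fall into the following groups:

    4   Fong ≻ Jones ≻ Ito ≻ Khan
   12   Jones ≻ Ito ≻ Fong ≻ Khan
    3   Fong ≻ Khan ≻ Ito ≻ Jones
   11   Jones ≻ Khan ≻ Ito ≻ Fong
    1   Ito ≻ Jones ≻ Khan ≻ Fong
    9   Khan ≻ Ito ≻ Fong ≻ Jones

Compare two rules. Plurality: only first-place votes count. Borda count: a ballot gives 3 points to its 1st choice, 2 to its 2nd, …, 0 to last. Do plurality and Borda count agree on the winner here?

Yes

Plurality first-place counts: Ito 1, Fong 7, Jones 23, Khan 9 → Jones.
Borda totals: Ito 63, Fong 42, Jones 79, Khan 56 → Jones.
The two rules agree on Jones.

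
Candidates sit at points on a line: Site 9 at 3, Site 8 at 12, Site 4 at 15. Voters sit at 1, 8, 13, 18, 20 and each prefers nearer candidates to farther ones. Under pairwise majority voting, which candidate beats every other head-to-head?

With single-peaked preferences on a line, the Condorcet winner is the candidate closest to the median voter.
The median voter (position 13) is closest to Site 8 at 12.
Check: Site 8 vs Site 4 — voters closer to Site 8: 3 of 5.

Site 8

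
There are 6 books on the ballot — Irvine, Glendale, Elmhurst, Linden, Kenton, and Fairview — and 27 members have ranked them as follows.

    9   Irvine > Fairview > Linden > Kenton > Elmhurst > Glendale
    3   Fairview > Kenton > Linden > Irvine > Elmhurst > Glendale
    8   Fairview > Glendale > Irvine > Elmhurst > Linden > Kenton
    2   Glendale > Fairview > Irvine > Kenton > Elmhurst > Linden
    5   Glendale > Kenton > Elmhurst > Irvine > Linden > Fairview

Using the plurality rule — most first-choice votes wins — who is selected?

First-place vote totals:
  Irvine: 9
  Glendale: 7
  Elmhurst: 0
  Linden: 0
  Kenton: 0
  Fairview: 11
Fairview has the most first-place votes.

Fairview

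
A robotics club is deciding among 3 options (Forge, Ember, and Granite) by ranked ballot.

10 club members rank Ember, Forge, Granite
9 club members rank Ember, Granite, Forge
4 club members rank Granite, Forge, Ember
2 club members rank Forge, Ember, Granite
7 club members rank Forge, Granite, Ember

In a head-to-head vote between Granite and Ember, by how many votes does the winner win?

Ballots ranking Granite above Ember: 4+7 = 11.
Ballots ranking Ember above Granite: 10+9+2 = 21.
Ember wins 21–11, a margin of 10.

10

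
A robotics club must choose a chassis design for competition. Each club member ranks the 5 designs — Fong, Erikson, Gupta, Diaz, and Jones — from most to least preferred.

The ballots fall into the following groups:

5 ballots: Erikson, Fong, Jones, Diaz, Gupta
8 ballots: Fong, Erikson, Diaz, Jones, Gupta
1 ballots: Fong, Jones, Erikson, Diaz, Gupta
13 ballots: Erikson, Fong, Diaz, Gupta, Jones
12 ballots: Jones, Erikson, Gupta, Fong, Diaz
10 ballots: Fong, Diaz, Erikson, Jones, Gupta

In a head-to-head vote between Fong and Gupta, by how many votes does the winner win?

25

Ballots ranking Fong above Gupta: 5+8+1+13+10 = 37.
Ballots ranking Gupta above Fong: 12.
Fong wins 37–12, a margin of 25.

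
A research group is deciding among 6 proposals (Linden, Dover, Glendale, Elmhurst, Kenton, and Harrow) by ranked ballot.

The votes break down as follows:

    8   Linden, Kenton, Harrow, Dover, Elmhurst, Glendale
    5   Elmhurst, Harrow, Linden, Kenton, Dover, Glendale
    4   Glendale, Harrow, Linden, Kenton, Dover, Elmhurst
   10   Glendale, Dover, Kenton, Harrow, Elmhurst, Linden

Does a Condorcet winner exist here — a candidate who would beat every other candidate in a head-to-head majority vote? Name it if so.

Glendale

Head-to-head results (27 voters total):
Linden vs Dover: Linden wins 17–10.
Linden vs Glendale: Glendale wins 14–13.
Linden vs Elmhurst: Elmhurst wins 15–12.
Linden vs Kenton: Linden wins 17–10.
Linden vs Harrow: Harrow wins 19–8.
Dover vs Glendale: Glendale wins 14–13.
Dover vs Elmhurst: Dover wins 22–5.
Dover vs Kenton: Kenton wins 17–10.
Dover vs Harrow: Harrow wins 17–10.
Glendale vs Elmhurst: Glendale wins 14–13.
Glendale vs Kenton: Glendale wins 14–13.
Glendale vs Harrow: Glendale wins 14–13.
Elmhurst vs Kenton: Kenton wins 22–5.
Elmhurst vs Harrow: Harrow wins 22–5.
Kenton vs Harrow: Kenton wins 18–9.
Glendale beats each rival — Linden (14–13), Dover (14–13), Elmhurst (14–13), Kenton (14–13), Harrow (14–13) — so Glendale is the Condorcet winner.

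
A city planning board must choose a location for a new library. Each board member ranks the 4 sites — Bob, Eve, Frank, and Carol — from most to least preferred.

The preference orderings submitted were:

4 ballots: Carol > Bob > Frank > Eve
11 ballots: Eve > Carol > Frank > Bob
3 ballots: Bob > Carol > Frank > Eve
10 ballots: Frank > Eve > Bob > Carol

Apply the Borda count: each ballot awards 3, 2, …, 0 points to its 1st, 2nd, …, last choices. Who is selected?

Borda scores:
  Bob: 4·2 + 11·0 + 3·3 + 10·1 = 27
  Eve: 4·0 + 11·3 + 3·0 + 10·2 = 53
  Frank: 4·1 + 11·1 + 3·1 + 10·3 = 48
  Carol: 4·3 + 11·2 + 3·2 + 10·0 = 40
Eve has the highest total.

Eve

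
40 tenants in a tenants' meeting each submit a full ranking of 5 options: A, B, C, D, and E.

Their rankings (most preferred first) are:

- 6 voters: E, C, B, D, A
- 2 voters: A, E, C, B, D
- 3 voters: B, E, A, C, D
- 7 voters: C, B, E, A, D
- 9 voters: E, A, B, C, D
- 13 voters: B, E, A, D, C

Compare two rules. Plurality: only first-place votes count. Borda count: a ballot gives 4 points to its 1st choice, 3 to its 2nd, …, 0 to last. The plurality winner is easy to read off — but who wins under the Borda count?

E

Plurality first-place counts: A 2, B 16, C 7, D 0, E 15 → B.
Borda totals: A 74, B 117, C 62, D 19, E 128 → E.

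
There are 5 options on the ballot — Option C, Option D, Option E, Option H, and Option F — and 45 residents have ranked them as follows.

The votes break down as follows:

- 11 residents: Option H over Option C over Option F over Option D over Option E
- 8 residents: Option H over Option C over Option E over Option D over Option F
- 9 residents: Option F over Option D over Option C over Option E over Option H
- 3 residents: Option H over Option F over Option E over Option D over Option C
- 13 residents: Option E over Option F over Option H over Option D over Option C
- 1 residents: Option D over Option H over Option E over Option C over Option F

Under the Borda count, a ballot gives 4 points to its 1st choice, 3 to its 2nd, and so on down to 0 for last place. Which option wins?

Borda scores:
  Option C: 11·3 + 8·3 + 9·2 + 3·0 + 13·0 + 1 = 76
  Option D: 11·1 + 8·1 + 9·3 + 3·1 + 13·1 + 4 = 66
  Option E: 11·0 + 8·2 + 9·1 + 3·2 + 13·4 + 2 = 85
  Option H: 11·4 + 8·4 + 9·0 + 3·4 + 13·2 + 3 = 117
  Option F: 11·2 + 8·0 + 9·4 + 3·3 + 13·3 + 0 = 106
Option H has the highest total.

Option H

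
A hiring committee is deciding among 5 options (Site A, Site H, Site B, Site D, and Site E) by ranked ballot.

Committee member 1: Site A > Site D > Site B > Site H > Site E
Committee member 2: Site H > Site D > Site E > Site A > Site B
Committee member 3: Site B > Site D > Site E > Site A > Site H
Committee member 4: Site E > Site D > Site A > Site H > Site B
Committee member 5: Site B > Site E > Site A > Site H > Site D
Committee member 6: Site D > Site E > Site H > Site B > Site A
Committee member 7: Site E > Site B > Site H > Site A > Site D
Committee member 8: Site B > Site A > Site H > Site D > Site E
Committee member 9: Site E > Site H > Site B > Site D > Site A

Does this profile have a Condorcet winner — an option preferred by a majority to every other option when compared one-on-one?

Head-to-head results (9 voters total):
Site A vs Site H: Site A wins 5–4.
Site A vs Site B: Site B wins 6–3.
Site A vs Site D: Site D wins 5–4.
Site A vs Site E: Site E wins 7–2.
Site H vs Site B: Site B wins 5–4.
Site H vs Site D: Site H wins 5–4.
Site H vs Site E: Site E wins 6–3.
Site B vs Site D: Site B wins 5–4.
Site B vs Site E: Site E wins 5–4.
Site D vs Site E: Site D wins 5–4.
No candidate beats all others: Site A beats Site H beats Site D beats Site A, a majority cycle.

No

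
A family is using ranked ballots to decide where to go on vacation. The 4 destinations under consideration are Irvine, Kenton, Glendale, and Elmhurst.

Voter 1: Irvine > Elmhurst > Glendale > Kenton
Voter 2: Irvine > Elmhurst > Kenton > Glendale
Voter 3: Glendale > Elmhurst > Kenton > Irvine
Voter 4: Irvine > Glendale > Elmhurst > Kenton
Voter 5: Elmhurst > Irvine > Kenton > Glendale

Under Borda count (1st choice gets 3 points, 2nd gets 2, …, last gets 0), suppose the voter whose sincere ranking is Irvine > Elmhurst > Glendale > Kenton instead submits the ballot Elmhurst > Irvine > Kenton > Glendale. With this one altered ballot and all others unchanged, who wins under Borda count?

Borda totals with the altered ballot: Irvine 10, Kenton 4, Glendale 5, Elmhurst 11.
The switch changes the winner from Irvine to Elmhurst.

Elmhurst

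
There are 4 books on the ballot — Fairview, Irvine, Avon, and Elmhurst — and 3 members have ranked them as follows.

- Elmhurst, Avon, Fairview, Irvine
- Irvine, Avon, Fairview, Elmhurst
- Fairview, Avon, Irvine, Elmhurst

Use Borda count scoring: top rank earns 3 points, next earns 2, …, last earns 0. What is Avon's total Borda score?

6

Borda scores:
  Fairview: 1 + 1 + 3 = 5
  Irvine: 0 + 3 + 1 = 4
  Avon: 2 + 2 + 2 = 6
  Elmhurst: 3 + 0 + 0 = 3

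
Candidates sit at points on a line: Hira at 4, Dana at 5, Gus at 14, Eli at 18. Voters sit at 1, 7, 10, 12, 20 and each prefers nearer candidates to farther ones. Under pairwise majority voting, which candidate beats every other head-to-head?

Gus

With single-peaked preferences on a line, the Condorcet winner is the candidate closest to the median voter.
The median voter (position 10) is closest to Gus at 14.
Check: Gus vs Dana — voters closer to Gus: 3 of 5.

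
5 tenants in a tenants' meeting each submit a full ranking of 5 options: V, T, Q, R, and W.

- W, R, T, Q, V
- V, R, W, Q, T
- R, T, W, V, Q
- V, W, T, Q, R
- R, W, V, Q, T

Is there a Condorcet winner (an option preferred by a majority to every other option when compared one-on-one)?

Head-to-head results (5 voters total):
V vs T: V wins 3–2.
V vs Q: V wins 4–1.
V vs R: R wins 3–2.
V vs W: W wins 3–2.
T vs Q: T wins 3–2.
T vs R: R wins 4–1.
T vs W: W wins 4–1.
Q vs R: R wins 4–1.
Q vs W: W wins 5–0.
R vs W: R wins 3–2.
R beats each rival — V (3–2), T (4–1), Q (4–1), W (3–2) — so R is the Condorcet winner.

Yes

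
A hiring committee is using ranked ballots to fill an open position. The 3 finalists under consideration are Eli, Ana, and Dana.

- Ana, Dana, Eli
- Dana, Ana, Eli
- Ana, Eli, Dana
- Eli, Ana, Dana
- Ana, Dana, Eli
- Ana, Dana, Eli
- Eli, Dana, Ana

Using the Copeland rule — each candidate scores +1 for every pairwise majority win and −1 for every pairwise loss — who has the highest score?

Pairwise results:
  Eli vs Ana: Ana wins 5–2.
  Eli vs Dana: Dana wins 4–3.
  Ana vs Dana: Ana wins 5–2.
Copeland scores (wins − losses):
  Eli: 0 − 2 = -2
  Ana: 2 − 0 = 2
  Dana: 1 − 1 = 0
Ana has the best Copeland score.

Ana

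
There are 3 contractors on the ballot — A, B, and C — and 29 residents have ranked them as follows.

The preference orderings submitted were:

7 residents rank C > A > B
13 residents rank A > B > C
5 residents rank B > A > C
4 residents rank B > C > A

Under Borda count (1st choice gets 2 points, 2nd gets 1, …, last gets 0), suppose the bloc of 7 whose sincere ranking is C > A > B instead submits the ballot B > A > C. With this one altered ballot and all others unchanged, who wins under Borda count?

B

Borda totals with the altered ballot: A 38, B 45, C 4.
The switch changes the winner from A to B.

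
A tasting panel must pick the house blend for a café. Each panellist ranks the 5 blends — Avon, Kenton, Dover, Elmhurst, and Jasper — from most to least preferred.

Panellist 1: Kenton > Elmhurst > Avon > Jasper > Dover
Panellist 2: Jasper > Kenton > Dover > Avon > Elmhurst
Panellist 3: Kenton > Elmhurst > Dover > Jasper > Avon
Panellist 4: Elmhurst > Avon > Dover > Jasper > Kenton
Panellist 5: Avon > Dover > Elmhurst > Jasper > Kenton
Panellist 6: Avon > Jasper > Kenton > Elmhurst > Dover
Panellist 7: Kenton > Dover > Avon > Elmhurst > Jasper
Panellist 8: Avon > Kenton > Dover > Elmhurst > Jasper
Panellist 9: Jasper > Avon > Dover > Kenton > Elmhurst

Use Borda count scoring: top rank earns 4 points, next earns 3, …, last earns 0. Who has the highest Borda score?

Avon

Borda scores:
  Avon: 2 + 1 + 0 + 3 + 4 + 4 + 2 + 4 + 3 = 23
  Kenton: 4 + 3 + 4 + 0 + 0 + 2 + 4 + 3 + 1 = 21
  Dover: 0 + 2 + 2 + 2 + 3 + 0 + 3 + 2 + 2 = 16
  Elmhurst: 3 + 0 + 3 + 4 + 2 + 1 + 1 + 1 + 0 = 15
  Jasper: 1 + 4 + 1 + 1 + 1 + 3 + 0 + 0 + 4 = 15
Avon has the highest total.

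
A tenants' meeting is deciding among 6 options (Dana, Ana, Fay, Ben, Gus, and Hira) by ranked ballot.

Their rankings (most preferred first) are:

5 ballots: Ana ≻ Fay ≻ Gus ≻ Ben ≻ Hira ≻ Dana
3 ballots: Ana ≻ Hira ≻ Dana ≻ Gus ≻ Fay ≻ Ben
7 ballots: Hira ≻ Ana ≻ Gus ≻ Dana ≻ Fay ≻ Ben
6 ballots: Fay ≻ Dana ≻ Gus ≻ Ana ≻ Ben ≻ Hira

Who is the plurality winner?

First-place vote totals:
  Dana: 0
  Ana: 8
  Fay: 6
  Ben: 0
  Gus: 0
  Hira: 7
Ana has the most first-place votes.

Ana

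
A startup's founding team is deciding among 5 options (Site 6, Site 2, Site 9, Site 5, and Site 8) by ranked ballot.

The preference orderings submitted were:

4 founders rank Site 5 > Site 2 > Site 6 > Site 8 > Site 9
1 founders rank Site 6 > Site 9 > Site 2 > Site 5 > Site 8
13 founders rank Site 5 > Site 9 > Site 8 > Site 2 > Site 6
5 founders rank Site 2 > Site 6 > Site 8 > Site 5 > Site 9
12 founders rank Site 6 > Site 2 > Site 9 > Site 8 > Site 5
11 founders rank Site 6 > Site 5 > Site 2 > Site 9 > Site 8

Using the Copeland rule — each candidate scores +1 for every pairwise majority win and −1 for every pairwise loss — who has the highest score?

Pairwise results:
  Site 6 vs Site 2: Site 6 wins 24–22.
  Site 6 vs Site 9: Site 6 wins 33–13.
  Site 6 vs Site 5: Site 6 wins 29–17.
  Site 6 vs Site 8: Site 6 wins 33–13.
  Site 2 vs Site 9: Site 2 wins 32–14.
  Site 2 vs Site 5: Site 5 wins 28–18.
  Site 2 vs Site 8: Site 2 wins 33–13.
  Site 9 vs Site 5: Site 5 wins 33–13.
  Site 9 vs Site 8: Site 9 wins 37–9.
  Site 5 vs Site 8: Site 5 wins 29–17.
Copeland scores (wins − losses):
  Site 6: 4 − 0 = 4
  Site 2: 2 − 2 = 0
  Site 9: 1 − 3 = -2
  Site 5: 3 − 1 = 2
  Site 8: 0 − 4 = -4
Site 6 has the best Copeland score.

Site 6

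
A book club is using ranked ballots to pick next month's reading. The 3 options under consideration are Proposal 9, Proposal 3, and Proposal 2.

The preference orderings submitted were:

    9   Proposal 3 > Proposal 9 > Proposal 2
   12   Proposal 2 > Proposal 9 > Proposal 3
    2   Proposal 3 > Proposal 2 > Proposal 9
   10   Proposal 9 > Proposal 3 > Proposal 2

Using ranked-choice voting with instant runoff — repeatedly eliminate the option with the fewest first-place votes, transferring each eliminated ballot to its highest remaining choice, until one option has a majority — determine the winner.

Proposal 3

Round 1: Proposal 2 12, Proposal 3 11, Proposal 9 10. Proposal 9 has the fewest and is eliminated.
Round 2: Proposal 3 21, Proposal 2 12. Proposal 3 has a majority.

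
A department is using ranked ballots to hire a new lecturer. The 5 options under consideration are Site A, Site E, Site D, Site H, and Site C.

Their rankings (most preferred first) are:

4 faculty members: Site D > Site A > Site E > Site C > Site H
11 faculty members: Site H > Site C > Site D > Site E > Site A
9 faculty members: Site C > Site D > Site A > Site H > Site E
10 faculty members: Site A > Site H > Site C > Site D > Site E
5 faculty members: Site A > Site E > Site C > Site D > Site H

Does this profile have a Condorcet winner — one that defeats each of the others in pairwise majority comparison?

Head-to-head results (39 voters total):
Site A vs Site E: Site A wins 28–11.
Site A vs Site D: Site D wins 24–15.
Site A vs Site H: Site A wins 28–11.
Site A vs Site C: Site C wins 20–19.
Site E vs Site D: Site D wins 34–5.
Site E vs Site H: Site H wins 30–9.
Site E vs Site C: Site C wins 30–9.
Site D vs Site H: Site H wins 21–18.
Site D vs Site C: Site C wins 35–4.
Site H vs Site C: Site H wins 21–18.
No candidate beats all others: Site A beats Site H beats Site D beats Site A, a majority cycle.

No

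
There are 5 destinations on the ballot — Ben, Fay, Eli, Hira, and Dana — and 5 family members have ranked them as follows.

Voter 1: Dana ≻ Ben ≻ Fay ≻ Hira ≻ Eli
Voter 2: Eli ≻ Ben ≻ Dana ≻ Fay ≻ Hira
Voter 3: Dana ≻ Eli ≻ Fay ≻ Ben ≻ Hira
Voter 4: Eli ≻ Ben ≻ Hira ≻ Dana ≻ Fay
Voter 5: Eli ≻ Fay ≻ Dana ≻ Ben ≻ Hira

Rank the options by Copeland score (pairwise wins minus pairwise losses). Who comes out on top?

Pairwise results:
  Ben vs Fay: Ben wins 3–2.
  Ben vs Eli: Eli wins 4–1.
  Ben vs Hira: Ben wins 5–0.
  Ben vs Dana: Dana wins 3–2.
  Fay vs Eli: Eli wins 4–1.
  Fay vs Hira: Fay wins 4–1.
  Fay vs Dana: Dana wins 4–1.
  Eli vs Hira: Eli wins 4–1.
  Eli vs Dana: Eli wins 3–2.
  Hira vs Dana: Dana wins 4–1.
Copeland scores (wins − losses):
  Ben: 2 − 2 = 0
  Fay: 1 − 3 = -2
  Eli: 4 − 0 = 4
  Hira: 0 − 4 = -4
  Dana: 3 − 1 = 2
Eli has the best Copeland score.

Eli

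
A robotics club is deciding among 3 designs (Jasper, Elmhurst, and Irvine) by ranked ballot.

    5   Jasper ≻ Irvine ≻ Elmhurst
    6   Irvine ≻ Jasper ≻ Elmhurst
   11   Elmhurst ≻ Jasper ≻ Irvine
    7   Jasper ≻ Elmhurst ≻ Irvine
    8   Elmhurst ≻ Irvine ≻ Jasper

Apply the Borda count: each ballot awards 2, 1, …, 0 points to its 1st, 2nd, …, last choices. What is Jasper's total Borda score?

41

Borda scores:
  Jasper: 5·2 + 6·1 + 11·1 + 7·2 + 8·0 = 41
  Elmhurst: 5·0 + 6·0 + 11·2 + 7·1 + 8·2 = 45
  Irvine: 5·1 + 6·2 + 11·0 + 7·0 + 8·1 = 25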